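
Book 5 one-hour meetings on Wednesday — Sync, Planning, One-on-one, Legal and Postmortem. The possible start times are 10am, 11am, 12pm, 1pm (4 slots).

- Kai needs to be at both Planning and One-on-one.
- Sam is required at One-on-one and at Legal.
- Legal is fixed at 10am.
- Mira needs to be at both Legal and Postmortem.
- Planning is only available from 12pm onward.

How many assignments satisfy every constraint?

48

Splitting on Sync: it can be 10am (12), 11am (12), 12pm (12), 1pm (12). Listing each branch's schedules as (Planning, One-on-one, Legal, Postmortem):
Sync=10am: (12pm,11am,10am,11am) (12pm,11am,10am,12pm) (12pm,11am,10am,1pm) (12pm,1pm,10am,11am) (12pm,1pm,10am,12pm) (12pm,1pm,10am,1pm) (1pm,11am,10am,11am) (1pm,11am,10am,12pm) (1pm,11am,10am,1pm) (1pm,12pm,10am,11am) (1pm,12pm,10am,12pm) (1pm,12pm,10am,1pm) — 12.
Sync=11am: (12pm,11am,10am,11am) (12pm,11am,10am,12pm) (12pm,11am,10am,1pm) (12pm,1pm,10am,11am) (12pm,1pm,10am,12pm) (12pm,1pm,10am,1pm) (1pm,11am,10am,11am) (1pm,11am,10am,12pm) (1pm,11am,10am,1pm) (1pm,12pm,10am,11am) (1pm,12pm,10am,12pm) (1pm,12pm,10am,1pm) — 12.
Sync=12pm: (12pm,11am,10am,11am) (12pm,11am,10am,12pm) (12pm,11am,10am,1pm) (12pm,1pm,10am,11am) (12pm,1pm,10am,12pm) (12pm,1pm,10am,1pm) (1pm,11am,10am,11am) (1pm,11am,10am,12pm) (1pm,11am,10am,1pm) (1pm,12pm,10am,11am) (1pm,12pm,10am,12pm) (1pm,12pm,10am,1pm) — 12.
Sync=1pm: (12pm,11am,10am,11am) (12pm,11am,10am,12pm) (12pm,11am,10am,1pm) (12pm,1pm,10am,11am) (12pm,1pm,10am,12pm) (12pm,1pm,10am,1pm) (1pm,11am,10am,11am) (1pm,11am,10am,12pm) (1pm,11am,10am,1pm) (1pm,12pm,10am,11am) (1pm,12pm,10am,12pm) (1pm,12pm,10am,1pm) — 12.
Summing: 12 + 12 + 12 + 12 = 48.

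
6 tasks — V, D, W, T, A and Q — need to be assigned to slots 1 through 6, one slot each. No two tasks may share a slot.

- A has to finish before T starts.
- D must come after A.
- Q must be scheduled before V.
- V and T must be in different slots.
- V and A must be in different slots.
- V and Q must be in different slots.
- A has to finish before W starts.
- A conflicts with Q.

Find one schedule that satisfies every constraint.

A -> 1, T -> 6, V -> 3, D -> 4, Q -> 2, W -> 5

Checking: A(1) before D(4); A(1) before T(6); Q(2) before V(3); A(1) before W(5); V(3) != Q(2); A(1) != Q(2); V(3) != A(1); V(3) != T(6); max 1 per slot (cap 1).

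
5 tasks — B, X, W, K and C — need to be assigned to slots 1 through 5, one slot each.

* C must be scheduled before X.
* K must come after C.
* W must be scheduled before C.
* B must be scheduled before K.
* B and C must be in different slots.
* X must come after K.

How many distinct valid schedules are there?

8

Splitting on B: it can be 1 (5), 2 (2), 3 (1). Listing each branch's schedules as (X, W, K, C):
B=1: (4,1,3,2) (5,1,3,2) (5,1,4,2) (5,1,4,3) (5,2,4,3) — 5.
B=2: (5,1,4,3) (5,2,4,3) — 2.
B=3: (5,1,4,2) — 1.
Summing: 5 + 2 + 1 = 8.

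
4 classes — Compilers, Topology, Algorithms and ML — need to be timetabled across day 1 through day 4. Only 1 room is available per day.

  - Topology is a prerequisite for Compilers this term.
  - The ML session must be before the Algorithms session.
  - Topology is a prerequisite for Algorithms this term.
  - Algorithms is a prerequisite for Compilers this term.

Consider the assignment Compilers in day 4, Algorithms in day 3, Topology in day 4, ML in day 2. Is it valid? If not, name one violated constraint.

No. Only 1 room is available per day is not satisfied.

Topology is a prerequisite for Algorithms this term — violated.
Only 1 room is available per day — violated.
Topology is a prerequisite for Compilers this term — violated.
Algorithms is a prerequisite for Compilers this term — holds.
The ML session must be before the Algorithms session — holds.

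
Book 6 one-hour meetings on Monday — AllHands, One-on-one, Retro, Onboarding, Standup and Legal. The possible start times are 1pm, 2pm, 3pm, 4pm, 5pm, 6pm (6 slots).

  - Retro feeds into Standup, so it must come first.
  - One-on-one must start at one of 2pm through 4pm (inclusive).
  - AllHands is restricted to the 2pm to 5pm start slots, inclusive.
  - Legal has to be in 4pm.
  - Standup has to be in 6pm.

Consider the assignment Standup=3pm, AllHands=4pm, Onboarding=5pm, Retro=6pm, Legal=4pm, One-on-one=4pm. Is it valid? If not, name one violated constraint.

Retro feeds into Standup, so it must come first — violated.
AllHands is restricted to the 2pm to 5pm start slots, inclusive — holds.
One-on-one must start at one of 2pm through 4pm (inclusive) — holds.
Standup has to be in 6pm — violated.
Legal has to be in 4pm — holds.

No. Retro feeds into Standup, so it must come first is not satisfied.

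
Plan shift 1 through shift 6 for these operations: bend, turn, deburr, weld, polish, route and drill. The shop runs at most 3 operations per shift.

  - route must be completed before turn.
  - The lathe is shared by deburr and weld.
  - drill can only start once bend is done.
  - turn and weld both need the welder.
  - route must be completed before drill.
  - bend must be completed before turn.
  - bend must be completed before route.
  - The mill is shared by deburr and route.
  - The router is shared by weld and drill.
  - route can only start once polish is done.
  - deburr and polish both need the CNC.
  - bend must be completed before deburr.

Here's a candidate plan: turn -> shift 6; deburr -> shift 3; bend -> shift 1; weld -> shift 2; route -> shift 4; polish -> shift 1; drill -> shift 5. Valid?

Yes

The mill is shared by deburr and route — holds.
The shop runs at most 3 operations per shift — holds.
route can only start once polish is done — holds.
The lathe is shared by deburr and weld — holds.
The router is shared by weld and drill — holds.
deburr and polish both need the CNC — holds.
drill can only start once bend is done — holds.
turn and weld both need the welder — holds.
route must be completed before turn — holds.
route must be completed before drill — holds.
bend must be completed before route — holds.
bend must be completed before deburr — holds.
bend must be completed before turn — holds.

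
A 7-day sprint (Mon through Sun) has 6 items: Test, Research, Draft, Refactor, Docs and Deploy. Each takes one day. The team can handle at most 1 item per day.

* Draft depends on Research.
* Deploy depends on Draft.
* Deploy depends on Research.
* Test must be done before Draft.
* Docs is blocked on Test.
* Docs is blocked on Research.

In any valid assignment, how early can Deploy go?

Precedence pushes Deploy to at least Wed.
Deploy at Thu is achievable: Refactor=Sat; Deploy=Thu; Research=Mon; Draft=Wed; Test=Tue; Docs=Fri.
Nothing earlier works — the capacity limit rule out every day before Thu.

Thu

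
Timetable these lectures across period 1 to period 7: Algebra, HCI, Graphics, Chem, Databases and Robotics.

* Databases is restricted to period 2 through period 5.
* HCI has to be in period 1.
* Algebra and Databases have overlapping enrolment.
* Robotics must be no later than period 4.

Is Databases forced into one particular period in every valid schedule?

Databases can be period 2 (e.g. Algebra=period 1; Graphics=period 1; Databases=period 2; Chem=period 1; Robotics=period 1; HCI=period 1) or period 3 (e.g. Robotics -> period 1, Algebra -> period 1, Graphics -> period 1, Chem -> period 1, HCI -> period 1, Databases -> period 3).

No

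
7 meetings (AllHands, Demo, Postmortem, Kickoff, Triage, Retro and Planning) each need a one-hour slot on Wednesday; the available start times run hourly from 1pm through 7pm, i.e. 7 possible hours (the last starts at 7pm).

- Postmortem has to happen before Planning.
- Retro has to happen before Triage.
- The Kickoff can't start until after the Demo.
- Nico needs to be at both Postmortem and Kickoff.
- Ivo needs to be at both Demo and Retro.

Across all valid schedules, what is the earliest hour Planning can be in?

2pm

Precedence pushes Planning to at least 2pm.
Planning at 2pm is achievable: Demo -> 1pm; Postmortem -> 1pm; Triage -> 3pm; Planning -> 2pm; AllHands -> 1pm; Kickoff -> 2pm; Retro -> 2pm.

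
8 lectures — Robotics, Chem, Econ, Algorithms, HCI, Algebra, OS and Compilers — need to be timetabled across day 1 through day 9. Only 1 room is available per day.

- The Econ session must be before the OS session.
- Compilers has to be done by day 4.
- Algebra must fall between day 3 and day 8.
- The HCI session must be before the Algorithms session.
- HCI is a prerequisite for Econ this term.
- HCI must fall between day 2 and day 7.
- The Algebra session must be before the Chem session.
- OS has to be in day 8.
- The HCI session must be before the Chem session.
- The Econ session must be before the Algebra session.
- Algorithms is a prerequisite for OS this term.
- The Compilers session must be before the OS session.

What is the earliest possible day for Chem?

day 5

Precedence pushes Chem to at least day 5.
Chem at day 5 is achievable: Algorithms in day 6; Econ in day 3; OS in day 8; Chem in day 5; Robotics in day 7; HCI in day 2; Compilers in day 1; Algebra in day 4.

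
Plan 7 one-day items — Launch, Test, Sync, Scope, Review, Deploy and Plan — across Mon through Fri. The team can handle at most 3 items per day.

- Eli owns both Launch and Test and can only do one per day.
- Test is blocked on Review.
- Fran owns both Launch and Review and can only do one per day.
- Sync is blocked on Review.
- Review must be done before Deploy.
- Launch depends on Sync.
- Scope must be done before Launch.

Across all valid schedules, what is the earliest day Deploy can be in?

Tue

Precedence pushes Deploy to at least Tue.
Deploy at Tue is achievable: Scope=Mon, Deploy=Tue, Test=Tue, Plan=Mon, Sync=Tue, Launch=Wed, Review=Mon.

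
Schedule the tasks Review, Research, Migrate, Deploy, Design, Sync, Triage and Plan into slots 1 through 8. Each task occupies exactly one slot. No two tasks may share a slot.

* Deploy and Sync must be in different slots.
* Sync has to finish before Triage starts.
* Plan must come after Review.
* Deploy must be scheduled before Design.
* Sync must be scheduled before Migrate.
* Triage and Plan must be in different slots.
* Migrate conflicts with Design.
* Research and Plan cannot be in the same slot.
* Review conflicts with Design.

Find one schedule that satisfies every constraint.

Triage in 6, Migrate in 3, Research in 8, Design in 5, Sync in 1, Review in 2, Plan in 7, Deploy in 4

Checking: Sync(1) before Triage(6); Sync(1) before Migrate(3); Deploy(4) before Design(5); Review(2) before Plan(7); Research(8) != Plan(7); Migrate(3) != Design(5); Deploy(4) != Sync(1); Review(2) != Design(5); Triage(6) != Plan(7); max 1 per slot (cap 1).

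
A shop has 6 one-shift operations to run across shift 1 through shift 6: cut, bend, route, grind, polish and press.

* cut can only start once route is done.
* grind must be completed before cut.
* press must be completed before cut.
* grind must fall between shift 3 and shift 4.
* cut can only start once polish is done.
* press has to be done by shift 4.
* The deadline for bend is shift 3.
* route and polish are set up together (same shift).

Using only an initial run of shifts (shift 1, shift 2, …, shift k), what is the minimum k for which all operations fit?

The precedence chain requires at least 2 distinct shifts.
Propagating the time windows through the other constraints, cut can't land before shift 4, so the schedule must run through at least shift 4.
4 works (last occupied shift: shift 4): for example cut -> shift 4, route -> shift 1, press -> shift 1, bend -> shift 1, polish -> shift 1, grind -> shift 3.

4 shifts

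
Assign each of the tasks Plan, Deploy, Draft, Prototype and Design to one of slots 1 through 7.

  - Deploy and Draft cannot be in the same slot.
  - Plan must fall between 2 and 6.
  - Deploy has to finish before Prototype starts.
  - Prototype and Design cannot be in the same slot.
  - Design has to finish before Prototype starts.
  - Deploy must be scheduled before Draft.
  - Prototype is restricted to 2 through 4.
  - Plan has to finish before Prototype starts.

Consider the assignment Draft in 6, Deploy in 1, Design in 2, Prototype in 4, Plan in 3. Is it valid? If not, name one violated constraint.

Yes, all constraints hold

Prototype and Design cannot be in the same slot — holds.
Deploy must be scheduled before Draft — holds.
Prototype is restricted to 2 through 4 — holds.
Deploy and Draft cannot be in the same slot — holds.
Plan has to finish before Prototype starts — holds.
Plan must fall between 2 and 6 — holds.
Design has to finish before Prototype starts — holds.
Deploy has to finish before Prototype starts — holds.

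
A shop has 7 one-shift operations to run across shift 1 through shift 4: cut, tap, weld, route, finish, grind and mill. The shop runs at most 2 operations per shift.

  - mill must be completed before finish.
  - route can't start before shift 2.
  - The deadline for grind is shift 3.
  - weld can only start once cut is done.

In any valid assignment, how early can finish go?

Precedence pushes finish to at least shift 2.
finish at shift 2 is achievable: weld=shift 4; route=shift 2; grind=shift 1; finish=shift 2; cut=shift 3; tap=shift 3; mill=shift 1.

shift 2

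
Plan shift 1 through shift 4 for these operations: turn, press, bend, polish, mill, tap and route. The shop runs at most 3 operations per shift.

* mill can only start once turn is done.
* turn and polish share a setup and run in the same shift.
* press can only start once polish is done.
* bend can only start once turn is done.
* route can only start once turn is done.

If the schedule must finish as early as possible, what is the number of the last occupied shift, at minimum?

shift 3

The precedence chain requires at least 2 distinct shifts.
With at most 3 per shift and 7 operations, at least 3 shifts are needed.
3 works (last occupied shift: shift 3): for example turn in shift 1; route in shift 3; tap in shift 1; bend in shift 2; press in shift 2; mill in shift 2; polish in shift 1.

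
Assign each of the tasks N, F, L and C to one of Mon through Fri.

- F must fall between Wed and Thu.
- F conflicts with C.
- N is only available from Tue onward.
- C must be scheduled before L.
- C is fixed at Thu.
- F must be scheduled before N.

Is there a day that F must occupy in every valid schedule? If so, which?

F's window is Wed–Thu.
C is fixed at Thu, and F can't share a day with C.
So F must be Wed.

Wed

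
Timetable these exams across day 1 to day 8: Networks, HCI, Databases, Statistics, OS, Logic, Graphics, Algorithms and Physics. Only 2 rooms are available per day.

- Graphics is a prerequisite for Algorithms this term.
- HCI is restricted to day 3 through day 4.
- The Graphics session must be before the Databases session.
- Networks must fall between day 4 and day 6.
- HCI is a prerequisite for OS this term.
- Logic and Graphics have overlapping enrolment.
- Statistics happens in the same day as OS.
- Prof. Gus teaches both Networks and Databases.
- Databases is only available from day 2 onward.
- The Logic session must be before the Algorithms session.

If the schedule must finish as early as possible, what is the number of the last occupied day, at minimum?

day 5

The precedence chain requires at least 2 distinct days.
With at most 2 per day and 9 exams, at least 5 days are needed.
Networks can't be placed before day 4, so the schedule must run through at least day 4.
5 works (last occupied day: day 5): for example Statistics in day 5, Logic in day 2, Graphics in day 1, Databases in day 2, Physics in day 1, HCI in day 3, OS in day 5, Algorithms in day 3, Networks in day 4.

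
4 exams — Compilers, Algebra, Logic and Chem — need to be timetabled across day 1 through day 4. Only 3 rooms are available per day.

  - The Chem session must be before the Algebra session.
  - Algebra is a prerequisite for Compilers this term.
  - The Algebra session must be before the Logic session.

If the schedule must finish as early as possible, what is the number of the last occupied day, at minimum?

The precedence chain requires at least 3 distinct days.
With at most 3 per day and 4 exams, at least 2 days are needed.
3 works (last occupied day: day 3): for example Logic in day 3, Chem in day 1, Compilers in day 3, Algebra in day 2.

day 3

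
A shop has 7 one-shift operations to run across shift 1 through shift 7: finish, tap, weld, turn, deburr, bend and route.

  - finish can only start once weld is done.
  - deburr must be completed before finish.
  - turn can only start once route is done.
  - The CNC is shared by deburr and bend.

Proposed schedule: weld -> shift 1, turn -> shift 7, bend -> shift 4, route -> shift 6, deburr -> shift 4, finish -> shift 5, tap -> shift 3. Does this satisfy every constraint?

No — it violates: The CNC is shared by deburr and bend

finish can only start once weld is done — holds.
deburr must be completed before finish — holds.
The CNC is shared by deburr and bend — violated.
turn can only start once route is done — holds.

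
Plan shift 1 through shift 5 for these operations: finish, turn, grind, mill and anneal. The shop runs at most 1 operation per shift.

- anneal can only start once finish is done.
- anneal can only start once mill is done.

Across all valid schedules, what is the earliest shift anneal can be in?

Precedence pushes anneal to at least shift 2.
anneal at shift 3 is achievable: grind in shift 5; anneal in shift 3; finish in shift 1; turn in shift 4; mill in shift 2.
Nothing earlier works — the capacity limit rule out every shift before shift 3.

shift 3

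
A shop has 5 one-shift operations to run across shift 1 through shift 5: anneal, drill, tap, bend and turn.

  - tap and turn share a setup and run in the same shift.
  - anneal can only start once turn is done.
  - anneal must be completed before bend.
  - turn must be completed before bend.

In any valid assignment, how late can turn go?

Downstream work caps turn at shift 3.
turn at shift 3 is achievable: tap in shift 3; bend in shift 5; drill in shift 1; anneal in shift 4; turn in shift 3.

shift 3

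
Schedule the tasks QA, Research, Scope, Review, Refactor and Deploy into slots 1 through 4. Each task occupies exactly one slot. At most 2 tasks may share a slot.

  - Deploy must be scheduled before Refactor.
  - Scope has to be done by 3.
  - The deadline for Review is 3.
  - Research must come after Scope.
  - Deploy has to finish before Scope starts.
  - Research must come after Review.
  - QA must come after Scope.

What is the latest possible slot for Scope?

Precedence pushes Scope to at least 2; Scope's own window allows nothing later than 3.
Scope at 3 is achievable: Refactor in 2; Scope in 3; Research in 4; Review in 1; QA in 4; Deploy in 1.

3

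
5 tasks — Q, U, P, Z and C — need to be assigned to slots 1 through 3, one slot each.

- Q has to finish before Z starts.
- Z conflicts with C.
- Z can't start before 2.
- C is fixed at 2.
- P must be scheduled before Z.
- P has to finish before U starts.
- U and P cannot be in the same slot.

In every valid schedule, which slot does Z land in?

Z's window is 2–3.
C is fixed at 2, and Z can't share a slot with C.
So Z must be 3.

3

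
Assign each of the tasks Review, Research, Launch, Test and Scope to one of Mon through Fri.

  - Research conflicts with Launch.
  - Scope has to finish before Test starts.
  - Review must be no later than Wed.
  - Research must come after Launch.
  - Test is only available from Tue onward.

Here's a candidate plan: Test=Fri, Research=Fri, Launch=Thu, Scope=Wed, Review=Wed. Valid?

Research must come after Launch — holds.
Scope has to finish before Test starts — holds.
Test is only available from Tue onward — holds.
Review must be no later than Wed — holds.
Research conflicts with Launch — holds.

Yes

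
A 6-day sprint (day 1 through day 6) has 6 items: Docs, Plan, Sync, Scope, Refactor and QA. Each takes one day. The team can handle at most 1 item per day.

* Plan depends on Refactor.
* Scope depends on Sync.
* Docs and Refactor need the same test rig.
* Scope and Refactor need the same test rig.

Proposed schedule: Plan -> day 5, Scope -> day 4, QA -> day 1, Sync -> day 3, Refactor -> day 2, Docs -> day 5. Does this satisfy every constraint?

No — it violates: The team can handle at most 1 item per day

Plan depends on Refactor — holds.
The team can handle at most 1 item per day — violated.
Scope depends on Sync — holds.
Scope and Refactor need the same test rig — holds.
Docs and Refactor need the same test rig — holds.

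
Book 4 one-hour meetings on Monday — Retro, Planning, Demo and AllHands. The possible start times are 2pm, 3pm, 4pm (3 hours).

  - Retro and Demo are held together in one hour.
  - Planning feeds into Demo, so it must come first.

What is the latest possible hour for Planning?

3pm

Downstream work caps Planning at 3pm.
Planning at 3pm is achievable: AllHands -> 2pm; Demo -> 4pm; Planning -> 3pm; Retro -> 4pm.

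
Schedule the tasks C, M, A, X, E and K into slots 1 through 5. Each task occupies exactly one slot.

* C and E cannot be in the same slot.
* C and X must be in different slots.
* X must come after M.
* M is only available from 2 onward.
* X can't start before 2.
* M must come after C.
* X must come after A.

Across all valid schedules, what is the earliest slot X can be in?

3

X is available from 2; precedence pushes X to at least 3.
X at 3 is achievable: X in 3; E in 2; M in 2; K in 1; C in 1; A in 1.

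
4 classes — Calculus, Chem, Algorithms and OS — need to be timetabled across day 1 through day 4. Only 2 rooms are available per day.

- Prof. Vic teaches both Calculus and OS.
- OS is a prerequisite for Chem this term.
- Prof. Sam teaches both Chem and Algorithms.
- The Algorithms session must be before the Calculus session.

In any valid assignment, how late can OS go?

day 3

Downstream work caps OS at day 3.
OS at day 3 is achievable: OS -> day 3; Chem -> day 4; Calculus -> day 2; Algorithms -> day 1.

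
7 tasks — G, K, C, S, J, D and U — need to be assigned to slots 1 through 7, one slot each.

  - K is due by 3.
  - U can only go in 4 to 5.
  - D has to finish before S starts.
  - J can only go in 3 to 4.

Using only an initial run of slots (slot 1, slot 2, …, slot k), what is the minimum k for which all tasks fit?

The precedence chain requires at least 2 distinct slots.
U can't be placed before 4, so the schedule must run through at least slot 4.
4 works (last occupied slot: 4): for example J=3, S=2, G=1, C=1, K=1, D=1, U=4.

4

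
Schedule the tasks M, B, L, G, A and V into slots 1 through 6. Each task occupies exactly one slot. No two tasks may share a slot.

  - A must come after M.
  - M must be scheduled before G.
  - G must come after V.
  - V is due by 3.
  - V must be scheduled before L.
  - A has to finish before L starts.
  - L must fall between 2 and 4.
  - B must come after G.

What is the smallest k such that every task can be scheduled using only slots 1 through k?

6 slots

The precedence chain requires at least 3 distinct slots.
With at most 1 per slot and 6 tasks, at least 6 slots are needed.
6 works (last occupied slot: 6): for example A=3; M=2; V=1; G=5; L=4; B=6.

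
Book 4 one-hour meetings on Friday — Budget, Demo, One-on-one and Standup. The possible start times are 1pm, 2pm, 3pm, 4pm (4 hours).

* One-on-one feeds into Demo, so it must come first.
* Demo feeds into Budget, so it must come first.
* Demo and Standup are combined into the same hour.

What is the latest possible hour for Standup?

3pm

Standup must be in the same hour as Demo, which can't be before 2pm, so Standup is at least 2pm; Standup must be in the same hour as Demo, which can't be after 3pm, so Standup is at most 3pm.
Standup at 3pm is achievable: Standup=3pm; Budget=4pm; Demo=3pm; One-on-one=1pm.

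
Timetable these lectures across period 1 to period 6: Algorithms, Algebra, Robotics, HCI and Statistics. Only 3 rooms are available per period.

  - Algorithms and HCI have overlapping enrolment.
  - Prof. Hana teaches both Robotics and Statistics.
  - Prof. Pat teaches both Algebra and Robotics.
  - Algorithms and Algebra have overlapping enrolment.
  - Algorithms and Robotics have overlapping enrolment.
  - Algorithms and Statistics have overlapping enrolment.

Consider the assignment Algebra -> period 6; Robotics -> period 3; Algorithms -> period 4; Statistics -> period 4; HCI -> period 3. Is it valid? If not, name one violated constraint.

No. Algorithms and Statistics have overlapping enrolment is not satisfied.

Algorithms and Robotics have overlapping enrolment — holds.
Prof. Hana teaches both Robotics and Statistics — holds.
Algorithms and HCI have overlapping enrolment — holds.
Prof. Pat teaches both Algebra and Robotics — holds.
Only 3 rooms are available per period — holds.
Algorithms and Algebra have overlapping enrolment — holds.
Algorithms and Statistics have overlapping enrolment — violated.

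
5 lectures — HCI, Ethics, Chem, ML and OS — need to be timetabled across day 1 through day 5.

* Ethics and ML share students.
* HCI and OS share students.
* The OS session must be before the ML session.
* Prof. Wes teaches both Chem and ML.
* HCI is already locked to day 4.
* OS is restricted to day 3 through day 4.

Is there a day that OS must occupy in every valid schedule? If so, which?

OS's window is day 3–day 4.
HCI is fixed at day 4, and OS can't share a day with HCI.
So OS must be day 3.

day 3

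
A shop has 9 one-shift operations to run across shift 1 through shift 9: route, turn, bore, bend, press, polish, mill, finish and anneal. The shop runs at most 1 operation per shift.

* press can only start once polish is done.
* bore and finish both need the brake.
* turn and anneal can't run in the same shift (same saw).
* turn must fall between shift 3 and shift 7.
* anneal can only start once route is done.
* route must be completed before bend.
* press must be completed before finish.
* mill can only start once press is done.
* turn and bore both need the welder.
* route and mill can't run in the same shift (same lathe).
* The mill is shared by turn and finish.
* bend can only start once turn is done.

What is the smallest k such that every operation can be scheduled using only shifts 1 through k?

The precedence chain requires at least 3 distinct shifts.
With at most 1 per shift and 9 operations, at least 9 shifts are needed.
Propagating the time windows through the other constraints, bend can't land before shift 4, so the schedule must run through at least shift 4.
9 works (last occupied shift: shift 9): for example turn in shift 3; press in shift 2; route in shift 4; finish in shift 7; anneal in shift 8; bore in shift 9; bend in shift 5; mill in shift 6; polish in shift 1.

9 shifts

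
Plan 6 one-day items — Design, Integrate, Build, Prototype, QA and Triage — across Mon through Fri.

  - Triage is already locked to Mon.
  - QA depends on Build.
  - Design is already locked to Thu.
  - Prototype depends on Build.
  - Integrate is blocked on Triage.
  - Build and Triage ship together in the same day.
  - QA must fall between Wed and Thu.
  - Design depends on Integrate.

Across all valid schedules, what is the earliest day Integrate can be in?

Precedence pushes Integrate to at least Tue; downstream work caps Integrate at Wed.
Integrate at Tue is achievable: Triage=Mon; QA=Wed; Design=Thu; Build=Mon; Prototype=Tue; Integrate=Tue.

Tue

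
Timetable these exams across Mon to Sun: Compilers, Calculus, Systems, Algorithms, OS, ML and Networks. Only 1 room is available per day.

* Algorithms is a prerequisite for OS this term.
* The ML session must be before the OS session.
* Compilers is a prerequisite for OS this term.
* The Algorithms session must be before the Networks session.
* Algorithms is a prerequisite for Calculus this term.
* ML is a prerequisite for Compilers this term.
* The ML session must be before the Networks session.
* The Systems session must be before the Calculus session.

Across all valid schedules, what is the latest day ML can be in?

Downstream work caps ML at Fri.
ML at Thu is achievable: Compilers in Fri, OS in Sat, Networks in Sun, Algorithms in Mon, Systems in Tue, Calculus in Wed, ML in Thu.
Nothing later works — the capacity limit rule out every day after Thu.

Thu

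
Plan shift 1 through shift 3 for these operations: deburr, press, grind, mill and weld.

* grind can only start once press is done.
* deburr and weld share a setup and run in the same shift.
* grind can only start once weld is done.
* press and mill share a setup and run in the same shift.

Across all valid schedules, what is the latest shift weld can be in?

Downstream work caps weld at shift 2.
weld at shift 2 is achievable: press=shift 1, grind=shift 3, deburr=shift 2, weld=shift 2, mill=shift 1.

shift 2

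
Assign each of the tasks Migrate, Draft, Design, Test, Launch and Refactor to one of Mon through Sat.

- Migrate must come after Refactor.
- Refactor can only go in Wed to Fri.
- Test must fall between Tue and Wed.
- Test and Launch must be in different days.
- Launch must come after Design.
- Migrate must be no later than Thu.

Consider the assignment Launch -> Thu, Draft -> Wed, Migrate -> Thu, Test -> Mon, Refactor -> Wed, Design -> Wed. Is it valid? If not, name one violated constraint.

No — it violates: Test must fall between Tue and Wed

Launch must come after Design — holds.
Migrate must be no later than Thu — holds.
Test must fall between Tue and Wed — violated.
Test and Launch must be in different days — holds.
Refactor can only go in Wed to Fri — holds.
Migrate must come after Refactor — holds.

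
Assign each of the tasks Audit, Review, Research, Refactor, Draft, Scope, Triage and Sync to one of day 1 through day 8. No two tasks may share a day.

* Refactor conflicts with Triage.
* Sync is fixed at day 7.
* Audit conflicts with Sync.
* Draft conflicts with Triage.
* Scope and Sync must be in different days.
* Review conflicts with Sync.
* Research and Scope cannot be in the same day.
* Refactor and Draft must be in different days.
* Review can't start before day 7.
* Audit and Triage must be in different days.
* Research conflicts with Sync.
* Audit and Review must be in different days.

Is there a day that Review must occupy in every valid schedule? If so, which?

day 8

Review's window is day 7–day 8.
Sync is fixed at day 7, and Review can't share a day with Sync.
So Review must be day 8.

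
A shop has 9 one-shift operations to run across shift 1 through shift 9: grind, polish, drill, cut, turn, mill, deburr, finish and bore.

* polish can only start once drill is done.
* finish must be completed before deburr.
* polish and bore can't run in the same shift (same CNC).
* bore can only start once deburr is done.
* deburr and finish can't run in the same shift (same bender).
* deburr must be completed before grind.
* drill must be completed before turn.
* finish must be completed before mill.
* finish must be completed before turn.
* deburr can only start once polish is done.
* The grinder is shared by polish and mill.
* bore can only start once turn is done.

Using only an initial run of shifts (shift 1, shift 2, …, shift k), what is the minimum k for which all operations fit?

4 shifts

The precedence chain requires at least 4 distinct shifts.
4 works (last occupied shift: shift 4): for example polish=shift 2, deburr=shift 3, bore=shift 4, mill=shift 3, cut=shift 1, turn=shift 2, finish=shift 1, grind=shift 4, drill=shift 1.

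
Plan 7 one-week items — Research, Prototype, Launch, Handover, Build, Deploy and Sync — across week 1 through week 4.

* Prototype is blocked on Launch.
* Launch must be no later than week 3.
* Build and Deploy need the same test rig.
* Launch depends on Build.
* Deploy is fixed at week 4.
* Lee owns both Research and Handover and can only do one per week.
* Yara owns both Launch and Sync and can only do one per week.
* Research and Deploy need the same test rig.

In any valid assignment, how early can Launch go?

week 2

Precedence pushes Launch to at least week 2; Launch's own window allows nothing later than week 3.
Launch at week 2 is achievable: Sync in week 1; Deploy in week 4; Launch in week 2; Handover in week 2; Prototype in week 3; Build in week 1; Research in week 1.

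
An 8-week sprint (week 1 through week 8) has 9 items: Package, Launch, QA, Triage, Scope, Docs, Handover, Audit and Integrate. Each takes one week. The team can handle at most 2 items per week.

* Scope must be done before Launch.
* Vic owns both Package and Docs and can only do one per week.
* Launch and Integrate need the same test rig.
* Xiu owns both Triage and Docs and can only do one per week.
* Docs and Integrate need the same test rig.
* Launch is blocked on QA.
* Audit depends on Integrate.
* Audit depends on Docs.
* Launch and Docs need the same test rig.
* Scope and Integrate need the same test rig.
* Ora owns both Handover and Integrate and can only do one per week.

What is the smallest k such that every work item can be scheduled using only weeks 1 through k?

The precedence chain requires at least 2 distinct weeks.
With at most 2 per week and 9 work items, at least 5 weeks are needed.
5 works (last occupied week: week 5): for example Handover=week 3, Package=week 2, Integrate=week 4, Scope=week 1, Audit=week 5, Docs=week 3, Triage=week 4, QA=week 1, Launch=week 2.

5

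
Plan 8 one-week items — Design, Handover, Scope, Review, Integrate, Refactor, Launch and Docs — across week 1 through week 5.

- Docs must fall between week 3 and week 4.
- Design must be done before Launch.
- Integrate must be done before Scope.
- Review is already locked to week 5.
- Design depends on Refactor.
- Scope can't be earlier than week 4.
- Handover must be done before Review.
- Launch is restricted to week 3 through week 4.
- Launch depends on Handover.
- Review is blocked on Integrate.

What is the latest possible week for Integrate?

week 4

Downstream work caps Integrate at week 4.
Integrate at week 4 is achievable: Design in week 2, Handover in week 1, Review in week 5, Scope in week 5, Launch in week 3, Docs in week 3, Integrate in week 4, Refactor in week 1.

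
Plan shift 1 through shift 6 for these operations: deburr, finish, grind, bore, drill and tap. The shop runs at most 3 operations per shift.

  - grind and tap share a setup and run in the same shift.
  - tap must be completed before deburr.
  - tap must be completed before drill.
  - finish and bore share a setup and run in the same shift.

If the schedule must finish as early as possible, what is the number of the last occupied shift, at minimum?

The precedence chain requires at least 2 distinct shifts.
With at most 3 per shift and 6 operations, at least 2 shifts are needed.
Could 2 shifts be enough, i.e. nothing placed later than shift 2? First, deburr must come after tap (at shift 1 or later) → {shift 2}; tap must come before deburr (at shift 2 or earlier) → {shift 1}; drill must come after tap (at shift 1 or later) → {shift 2}; grind must be in the same shift as tap (in {shift 1}) → {shift 1}. finish could then only be at {shift 1, shift 2}; try each:
- suppose finish is at shift 1; bore must be in the same shift as finish (in {shift 1}) → {shift 1}; that puts finish, grind, bore and tap all in shift 1 — more than 3 per shift.
- suppose finish is at shift 2; bore must be in the same shift as finish (in {shift 2}) → {shift 2}; that puts deburr, finish, bore and drill all in shift 2 — more than 3 per shift.
Every option fails, so 2 shifts is not enough.
3 works (last occupied shift: shift 3): for example drill in shift 2, deburr in shift 2, finish in shift 3, grind in shift 1, bore in shift 3, tap in shift 1.

shift 3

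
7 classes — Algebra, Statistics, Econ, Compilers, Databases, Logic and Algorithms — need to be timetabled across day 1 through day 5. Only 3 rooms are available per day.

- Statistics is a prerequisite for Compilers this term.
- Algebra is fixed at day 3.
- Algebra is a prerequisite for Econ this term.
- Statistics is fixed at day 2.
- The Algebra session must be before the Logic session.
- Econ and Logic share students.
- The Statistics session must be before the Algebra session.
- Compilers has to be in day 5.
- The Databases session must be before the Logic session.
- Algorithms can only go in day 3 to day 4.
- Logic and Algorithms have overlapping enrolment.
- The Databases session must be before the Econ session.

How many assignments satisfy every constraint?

Splitting on Econ: it can be day 4 (6), day 5 (3). Listing each branch's schedules as (Algebra, Statistics, Compilers, Databases, Logic, Algorithms) by day number:
Econ=day 4: (3,2,5,1,5,3) (3,2,5,1,5,4) (3,2,5,2,5,3) (3,2,5,2,5,4) (3,2,5,3,5,3) (3,2,5,3,5,4) — 6.
Econ=day 5: (3,2,5,1,4,3) (3,2,5,2,4,3) (3,2,5,3,4,3) — 3.
Summing: 6 + 3 = 9.

9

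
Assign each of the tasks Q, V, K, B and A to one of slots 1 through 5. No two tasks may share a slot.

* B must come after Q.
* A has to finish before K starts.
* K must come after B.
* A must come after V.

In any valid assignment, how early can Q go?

1

Downstream work caps Q at 3.
Q at 1 is achievable: V=3, B=2, K=5, Q=1, A=4.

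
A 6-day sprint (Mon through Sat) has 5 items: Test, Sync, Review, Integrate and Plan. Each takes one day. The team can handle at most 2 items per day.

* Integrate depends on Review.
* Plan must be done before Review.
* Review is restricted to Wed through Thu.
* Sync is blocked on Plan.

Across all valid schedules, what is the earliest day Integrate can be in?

Precedence pushes Integrate to at least Thu.
Integrate at Thu is achievable: Plan -> Mon; Sync -> Tue; Test -> Mon; Integrate -> Thu; Review -> Wed.

Thu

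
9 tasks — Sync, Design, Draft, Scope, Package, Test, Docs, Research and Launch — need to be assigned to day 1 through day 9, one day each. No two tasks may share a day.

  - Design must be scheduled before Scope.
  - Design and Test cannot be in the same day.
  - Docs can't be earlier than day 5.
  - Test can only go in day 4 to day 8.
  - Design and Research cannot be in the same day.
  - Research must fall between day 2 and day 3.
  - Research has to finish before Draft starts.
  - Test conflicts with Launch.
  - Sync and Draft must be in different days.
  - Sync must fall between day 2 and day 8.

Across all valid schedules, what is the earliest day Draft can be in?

day 3

Precedence pushes Draft to at least day 3.
Draft at day 3 is achievable: Design -> day 1, Package -> day 8, Docs -> day 5, Draft -> day 3, Research -> day 2, Scope -> day 7, Launch -> day 9, Test -> day 4, Sync -> day 6.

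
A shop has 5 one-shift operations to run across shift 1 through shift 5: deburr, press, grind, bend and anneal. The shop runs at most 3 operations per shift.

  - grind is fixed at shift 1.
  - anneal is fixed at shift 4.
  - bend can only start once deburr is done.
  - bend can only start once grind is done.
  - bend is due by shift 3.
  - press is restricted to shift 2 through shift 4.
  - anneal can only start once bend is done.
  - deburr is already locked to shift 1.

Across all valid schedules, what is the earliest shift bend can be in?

Precedence pushes bend to at least shift 2; bend's own window allows nothing later than shift 3.
bend at shift 2 is achievable: deburr=shift 1; anneal=shift 4; press=shift 2; bend=shift 2; grind=shift 1.

shift 2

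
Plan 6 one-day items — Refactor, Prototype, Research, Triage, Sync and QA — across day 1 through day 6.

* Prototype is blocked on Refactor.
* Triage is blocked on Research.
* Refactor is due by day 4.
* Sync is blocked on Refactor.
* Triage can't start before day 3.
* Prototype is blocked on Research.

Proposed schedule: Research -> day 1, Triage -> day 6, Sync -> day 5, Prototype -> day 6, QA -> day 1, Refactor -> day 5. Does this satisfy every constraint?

Invalid. Refactor is due by day 4.

Sync is blocked on Refactor — violated.
Triage can't start before day 3 — holds.
Prototype is blocked on Refactor — holds.
Refactor is due by day 4 — violated.
Triage is blocked on Research — holds.
Prototype is blocked on Research — holds.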